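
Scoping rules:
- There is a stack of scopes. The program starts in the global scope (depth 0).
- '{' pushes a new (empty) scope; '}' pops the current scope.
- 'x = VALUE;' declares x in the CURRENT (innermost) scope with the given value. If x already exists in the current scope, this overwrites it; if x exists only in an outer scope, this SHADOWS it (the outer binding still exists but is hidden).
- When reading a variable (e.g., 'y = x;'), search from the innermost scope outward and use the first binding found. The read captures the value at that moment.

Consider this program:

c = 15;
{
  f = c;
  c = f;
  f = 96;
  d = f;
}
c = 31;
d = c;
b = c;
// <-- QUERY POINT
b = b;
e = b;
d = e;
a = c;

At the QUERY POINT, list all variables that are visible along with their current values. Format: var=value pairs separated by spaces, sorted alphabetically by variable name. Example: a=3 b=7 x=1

Step 1: declare c=15 at depth 0
Step 2: enter scope (depth=1)
Step 3: declare f=(read c)=15 at depth 1
Step 4: declare c=(read f)=15 at depth 1
Step 5: declare f=96 at depth 1
Step 6: declare d=(read f)=96 at depth 1
Step 7: exit scope (depth=0)
Step 8: declare c=31 at depth 0
Step 9: declare d=(read c)=31 at depth 0
Step 10: declare b=(read c)=31 at depth 0
Visible at query point: b=31 c=31 d=31

Answer: b=31 c=31 d=31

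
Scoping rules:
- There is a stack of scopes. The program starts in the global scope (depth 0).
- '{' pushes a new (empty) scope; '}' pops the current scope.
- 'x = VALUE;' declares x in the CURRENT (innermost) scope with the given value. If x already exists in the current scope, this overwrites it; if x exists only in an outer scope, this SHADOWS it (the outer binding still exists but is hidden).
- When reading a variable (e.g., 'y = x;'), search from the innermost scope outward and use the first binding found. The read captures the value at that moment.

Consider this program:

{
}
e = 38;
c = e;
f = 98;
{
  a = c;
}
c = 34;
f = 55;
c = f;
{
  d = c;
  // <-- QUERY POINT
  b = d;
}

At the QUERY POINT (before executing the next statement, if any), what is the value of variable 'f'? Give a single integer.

Step 1: enter scope (depth=1)
Step 2: exit scope (depth=0)
Step 3: declare e=38 at depth 0
Step 4: declare c=(read e)=38 at depth 0
Step 5: declare f=98 at depth 0
Step 6: enter scope (depth=1)
Step 7: declare a=(read c)=38 at depth 1
Step 8: exit scope (depth=0)
Step 9: declare c=34 at depth 0
Step 10: declare f=55 at depth 0
Step 11: declare c=(read f)=55 at depth 0
Step 12: enter scope (depth=1)
Step 13: declare d=(read c)=55 at depth 1
Visible at query point: c=55 d=55 e=38 f=55

Answer: 55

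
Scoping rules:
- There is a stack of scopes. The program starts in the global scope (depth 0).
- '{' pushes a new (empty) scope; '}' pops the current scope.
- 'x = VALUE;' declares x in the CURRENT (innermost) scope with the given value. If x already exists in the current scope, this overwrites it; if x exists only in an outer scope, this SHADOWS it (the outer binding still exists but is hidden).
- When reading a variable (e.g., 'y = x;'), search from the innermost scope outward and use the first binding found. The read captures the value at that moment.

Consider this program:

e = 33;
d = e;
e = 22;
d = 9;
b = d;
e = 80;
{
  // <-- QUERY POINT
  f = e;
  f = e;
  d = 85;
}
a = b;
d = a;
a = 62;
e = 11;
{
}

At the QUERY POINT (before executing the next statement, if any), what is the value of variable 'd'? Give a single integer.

Step 1: declare e=33 at depth 0
Step 2: declare d=(read e)=33 at depth 0
Step 3: declare e=22 at depth 0
Step 4: declare d=9 at depth 0
Step 5: declare b=(read d)=9 at depth 0
Step 6: declare e=80 at depth 0
Step 7: enter scope (depth=1)
Visible at query point: b=9 d=9 e=80

Answer: 9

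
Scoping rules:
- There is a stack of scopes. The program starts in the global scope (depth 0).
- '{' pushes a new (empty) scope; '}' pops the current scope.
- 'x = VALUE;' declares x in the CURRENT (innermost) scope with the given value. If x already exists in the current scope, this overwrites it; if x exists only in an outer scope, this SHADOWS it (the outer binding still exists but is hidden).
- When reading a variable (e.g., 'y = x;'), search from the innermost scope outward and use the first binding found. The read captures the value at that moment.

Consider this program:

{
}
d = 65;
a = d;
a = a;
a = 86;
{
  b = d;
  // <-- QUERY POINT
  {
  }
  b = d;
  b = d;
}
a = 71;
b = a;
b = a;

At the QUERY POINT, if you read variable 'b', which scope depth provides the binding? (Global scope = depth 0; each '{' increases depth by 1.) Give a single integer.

Step 1: enter scope (depth=1)
Step 2: exit scope (depth=0)
Step 3: declare d=65 at depth 0
Step 4: declare a=(read d)=65 at depth 0
Step 5: declare a=(read a)=65 at depth 0
Step 6: declare a=86 at depth 0
Step 7: enter scope (depth=1)
Step 8: declare b=(read d)=65 at depth 1
Visible at query point: a=86 b=65 d=65

Answer: 1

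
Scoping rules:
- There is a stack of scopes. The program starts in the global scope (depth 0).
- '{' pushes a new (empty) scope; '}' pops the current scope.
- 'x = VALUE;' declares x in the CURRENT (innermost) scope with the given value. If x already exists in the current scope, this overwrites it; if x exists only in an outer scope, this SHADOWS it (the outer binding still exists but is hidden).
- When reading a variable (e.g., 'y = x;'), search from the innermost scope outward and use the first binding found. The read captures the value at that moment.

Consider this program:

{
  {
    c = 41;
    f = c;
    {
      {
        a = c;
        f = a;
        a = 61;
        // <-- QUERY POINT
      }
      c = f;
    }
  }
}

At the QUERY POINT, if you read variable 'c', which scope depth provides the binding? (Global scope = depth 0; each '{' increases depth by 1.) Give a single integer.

Answer: 2

Derivation:
Step 1: enter scope (depth=1)
Step 2: enter scope (depth=2)
Step 3: declare c=41 at depth 2
Step 4: declare f=(read c)=41 at depth 2
Step 5: enter scope (depth=3)
Step 6: enter scope (depth=4)
Step 7: declare a=(read c)=41 at depth 4
Step 8: declare f=(read a)=41 at depth 4
Step 9: declare a=61 at depth 4
Visible at query point: a=61 c=41 f=41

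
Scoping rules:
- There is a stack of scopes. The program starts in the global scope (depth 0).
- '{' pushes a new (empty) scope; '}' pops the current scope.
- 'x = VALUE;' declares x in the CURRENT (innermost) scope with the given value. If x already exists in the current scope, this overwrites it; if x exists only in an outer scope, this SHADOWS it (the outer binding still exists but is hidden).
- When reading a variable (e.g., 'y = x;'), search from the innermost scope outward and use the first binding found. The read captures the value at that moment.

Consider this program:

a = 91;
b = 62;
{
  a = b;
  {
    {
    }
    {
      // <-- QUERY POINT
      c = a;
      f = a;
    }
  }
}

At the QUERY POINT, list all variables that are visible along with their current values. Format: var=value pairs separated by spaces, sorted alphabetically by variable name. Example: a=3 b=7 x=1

Answer: a=62 b=62

Derivation:
Step 1: declare a=91 at depth 0
Step 2: declare b=62 at depth 0
Step 3: enter scope (depth=1)
Step 4: declare a=(read b)=62 at depth 1
Step 5: enter scope (depth=2)
Step 6: enter scope (depth=3)
Step 7: exit scope (depth=2)
Step 8: enter scope (depth=3)
Visible at query point: a=62 b=62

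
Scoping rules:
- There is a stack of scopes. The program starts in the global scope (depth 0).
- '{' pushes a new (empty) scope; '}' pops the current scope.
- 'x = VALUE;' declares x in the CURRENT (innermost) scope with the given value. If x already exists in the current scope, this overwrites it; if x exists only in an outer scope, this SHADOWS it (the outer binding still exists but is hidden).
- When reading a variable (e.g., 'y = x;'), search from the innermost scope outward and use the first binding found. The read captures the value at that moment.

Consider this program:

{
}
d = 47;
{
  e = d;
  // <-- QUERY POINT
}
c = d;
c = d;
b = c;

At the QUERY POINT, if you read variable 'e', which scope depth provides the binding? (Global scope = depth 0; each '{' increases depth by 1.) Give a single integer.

Step 1: enter scope (depth=1)
Step 2: exit scope (depth=0)
Step 3: declare d=47 at depth 0
Step 4: enter scope (depth=1)
Step 5: declare e=(read d)=47 at depth 1
Visible at query point: d=47 e=47

Answer: 1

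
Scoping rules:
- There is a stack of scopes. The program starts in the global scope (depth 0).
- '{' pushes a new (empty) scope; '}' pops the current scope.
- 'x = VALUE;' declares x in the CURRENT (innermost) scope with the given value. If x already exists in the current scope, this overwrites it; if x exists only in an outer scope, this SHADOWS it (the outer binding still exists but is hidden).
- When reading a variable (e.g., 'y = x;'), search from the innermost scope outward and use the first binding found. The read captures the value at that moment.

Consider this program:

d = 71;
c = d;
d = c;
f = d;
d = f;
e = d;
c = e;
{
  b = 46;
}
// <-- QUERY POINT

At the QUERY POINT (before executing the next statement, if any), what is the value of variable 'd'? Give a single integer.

Answer: 71

Derivation:
Step 1: declare d=71 at depth 0
Step 2: declare c=(read d)=71 at depth 0
Step 3: declare d=(read c)=71 at depth 0
Step 4: declare f=(read d)=71 at depth 0
Step 5: declare d=(read f)=71 at depth 0
Step 6: declare e=(read d)=71 at depth 0
Step 7: declare c=(read e)=71 at depth 0
Step 8: enter scope (depth=1)
Step 9: declare b=46 at depth 1
Step 10: exit scope (depth=0)
Visible at query point: c=71 d=71 e=71 f=71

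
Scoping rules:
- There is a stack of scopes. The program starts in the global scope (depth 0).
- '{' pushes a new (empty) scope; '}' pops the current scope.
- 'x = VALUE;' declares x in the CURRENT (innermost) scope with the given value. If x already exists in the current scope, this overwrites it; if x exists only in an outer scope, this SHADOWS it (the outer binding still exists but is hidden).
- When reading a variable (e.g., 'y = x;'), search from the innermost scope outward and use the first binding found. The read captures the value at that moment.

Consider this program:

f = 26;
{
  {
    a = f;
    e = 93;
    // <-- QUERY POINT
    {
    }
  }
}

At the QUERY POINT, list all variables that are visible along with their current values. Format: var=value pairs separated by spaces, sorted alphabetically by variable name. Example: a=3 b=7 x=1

Answer: a=26 e=93 f=26

Derivation:
Step 1: declare f=26 at depth 0
Step 2: enter scope (depth=1)
Step 3: enter scope (depth=2)
Step 4: declare a=(read f)=26 at depth 2
Step 5: declare e=93 at depth 2
Visible at query point: a=26 e=93 f=26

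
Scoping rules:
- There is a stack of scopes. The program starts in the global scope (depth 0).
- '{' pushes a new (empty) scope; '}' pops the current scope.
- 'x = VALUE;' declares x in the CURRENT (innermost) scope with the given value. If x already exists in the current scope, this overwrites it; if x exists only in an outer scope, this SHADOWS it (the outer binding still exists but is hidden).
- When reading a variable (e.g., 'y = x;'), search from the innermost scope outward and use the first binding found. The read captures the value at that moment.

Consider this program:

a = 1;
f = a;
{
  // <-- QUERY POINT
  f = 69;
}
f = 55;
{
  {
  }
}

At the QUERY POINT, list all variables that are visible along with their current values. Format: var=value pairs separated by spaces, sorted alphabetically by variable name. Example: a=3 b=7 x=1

Answer: a=1 f=1

Derivation:
Step 1: declare a=1 at depth 0
Step 2: declare f=(read a)=1 at depth 0
Step 3: enter scope (depth=1)
Visible at query point: a=1 f=1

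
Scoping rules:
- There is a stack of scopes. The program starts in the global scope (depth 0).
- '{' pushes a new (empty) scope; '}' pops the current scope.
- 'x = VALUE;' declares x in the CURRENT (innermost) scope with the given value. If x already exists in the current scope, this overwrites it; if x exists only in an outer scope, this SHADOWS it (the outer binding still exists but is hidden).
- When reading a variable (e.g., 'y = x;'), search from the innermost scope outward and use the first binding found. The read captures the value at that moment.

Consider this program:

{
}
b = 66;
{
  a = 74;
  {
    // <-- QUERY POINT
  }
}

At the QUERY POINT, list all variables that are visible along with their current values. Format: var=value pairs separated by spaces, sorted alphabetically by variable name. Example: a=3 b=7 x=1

Answer: a=74 b=66

Derivation:
Step 1: enter scope (depth=1)
Step 2: exit scope (depth=0)
Step 3: declare b=66 at depth 0
Step 4: enter scope (depth=1)
Step 5: declare a=74 at depth 1
Step 6: enter scope (depth=2)
Visible at query point: a=74 b=66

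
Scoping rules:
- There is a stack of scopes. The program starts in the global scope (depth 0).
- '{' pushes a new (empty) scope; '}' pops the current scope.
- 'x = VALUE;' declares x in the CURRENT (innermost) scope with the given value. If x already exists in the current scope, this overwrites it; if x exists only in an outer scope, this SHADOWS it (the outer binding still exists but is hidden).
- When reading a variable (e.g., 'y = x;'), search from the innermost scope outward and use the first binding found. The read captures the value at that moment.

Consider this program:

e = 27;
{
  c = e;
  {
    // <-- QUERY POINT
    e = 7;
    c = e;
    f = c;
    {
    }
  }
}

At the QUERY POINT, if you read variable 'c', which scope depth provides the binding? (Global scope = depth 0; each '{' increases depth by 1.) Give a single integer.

Answer: 1

Derivation:
Step 1: declare e=27 at depth 0
Step 2: enter scope (depth=1)
Step 3: declare c=(read e)=27 at depth 1
Step 4: enter scope (depth=2)
Visible at query point: c=27 e=27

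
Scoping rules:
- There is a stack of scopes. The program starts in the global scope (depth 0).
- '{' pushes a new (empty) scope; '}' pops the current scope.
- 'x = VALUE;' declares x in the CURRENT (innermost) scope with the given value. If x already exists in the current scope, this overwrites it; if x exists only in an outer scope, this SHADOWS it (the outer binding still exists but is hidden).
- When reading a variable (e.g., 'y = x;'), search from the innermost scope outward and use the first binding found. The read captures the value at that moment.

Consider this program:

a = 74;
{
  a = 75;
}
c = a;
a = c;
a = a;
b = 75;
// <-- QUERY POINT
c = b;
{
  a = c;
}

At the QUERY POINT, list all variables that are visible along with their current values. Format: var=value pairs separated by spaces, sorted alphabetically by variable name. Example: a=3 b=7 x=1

Step 1: declare a=74 at depth 0
Step 2: enter scope (depth=1)
Step 3: declare a=75 at depth 1
Step 4: exit scope (depth=0)
Step 5: declare c=(read a)=74 at depth 0
Step 6: declare a=(read c)=74 at depth 0
Step 7: declare a=(read a)=74 at depth 0
Step 8: declare b=75 at depth 0
Visible at query point: a=74 b=75 c=74

Answer: a=74 b=75 c=74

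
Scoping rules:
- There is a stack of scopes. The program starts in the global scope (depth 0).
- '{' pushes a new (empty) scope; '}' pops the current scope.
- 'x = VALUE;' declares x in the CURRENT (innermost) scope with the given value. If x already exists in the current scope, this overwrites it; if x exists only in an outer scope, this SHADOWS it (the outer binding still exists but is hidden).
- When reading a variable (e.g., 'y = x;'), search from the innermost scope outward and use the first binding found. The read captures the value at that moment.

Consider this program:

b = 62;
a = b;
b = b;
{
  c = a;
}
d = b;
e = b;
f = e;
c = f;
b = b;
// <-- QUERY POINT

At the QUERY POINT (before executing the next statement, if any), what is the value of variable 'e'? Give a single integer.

Answer: 62

Derivation:
Step 1: declare b=62 at depth 0
Step 2: declare a=(read b)=62 at depth 0
Step 3: declare b=(read b)=62 at depth 0
Step 4: enter scope (depth=1)
Step 5: declare c=(read a)=62 at depth 1
Step 6: exit scope (depth=0)
Step 7: declare d=(read b)=62 at depth 0
Step 8: declare e=(read b)=62 at depth 0
Step 9: declare f=(read e)=62 at depth 0
Step 10: declare c=(read f)=62 at depth 0
Step 11: declare b=(read b)=62 at depth 0
Visible at query point: a=62 b=62 c=62 d=62 e=62 f=62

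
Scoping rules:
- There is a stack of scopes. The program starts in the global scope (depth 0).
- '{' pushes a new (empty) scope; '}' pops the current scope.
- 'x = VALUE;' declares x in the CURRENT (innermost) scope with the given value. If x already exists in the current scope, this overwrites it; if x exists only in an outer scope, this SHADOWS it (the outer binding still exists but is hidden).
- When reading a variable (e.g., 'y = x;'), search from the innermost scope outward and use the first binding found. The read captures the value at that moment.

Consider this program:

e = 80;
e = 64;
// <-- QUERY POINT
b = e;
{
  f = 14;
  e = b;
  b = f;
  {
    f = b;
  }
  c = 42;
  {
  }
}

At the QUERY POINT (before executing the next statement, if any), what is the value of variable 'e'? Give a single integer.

Answer: 64

Derivation:
Step 1: declare e=80 at depth 0
Step 2: declare e=64 at depth 0
Visible at query point: e=64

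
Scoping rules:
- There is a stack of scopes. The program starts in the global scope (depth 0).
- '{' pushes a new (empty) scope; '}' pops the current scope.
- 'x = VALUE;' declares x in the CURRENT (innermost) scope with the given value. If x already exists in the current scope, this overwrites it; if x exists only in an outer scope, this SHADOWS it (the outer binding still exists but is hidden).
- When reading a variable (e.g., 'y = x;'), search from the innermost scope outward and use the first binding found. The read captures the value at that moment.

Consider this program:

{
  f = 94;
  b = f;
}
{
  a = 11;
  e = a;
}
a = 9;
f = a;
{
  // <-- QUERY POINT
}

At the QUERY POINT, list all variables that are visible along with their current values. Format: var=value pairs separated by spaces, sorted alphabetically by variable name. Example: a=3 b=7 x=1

Step 1: enter scope (depth=1)
Step 2: declare f=94 at depth 1
Step 3: declare b=(read f)=94 at depth 1
Step 4: exit scope (depth=0)
Step 5: enter scope (depth=1)
Step 6: declare a=11 at depth 1
Step 7: declare e=(read a)=11 at depth 1
Step 8: exit scope (depth=0)
Step 9: declare a=9 at depth 0
Step 10: declare f=(read a)=9 at depth 0
Step 11: enter scope (depth=1)
Visible at query point: a=9 f=9

Answer: a=9 f=9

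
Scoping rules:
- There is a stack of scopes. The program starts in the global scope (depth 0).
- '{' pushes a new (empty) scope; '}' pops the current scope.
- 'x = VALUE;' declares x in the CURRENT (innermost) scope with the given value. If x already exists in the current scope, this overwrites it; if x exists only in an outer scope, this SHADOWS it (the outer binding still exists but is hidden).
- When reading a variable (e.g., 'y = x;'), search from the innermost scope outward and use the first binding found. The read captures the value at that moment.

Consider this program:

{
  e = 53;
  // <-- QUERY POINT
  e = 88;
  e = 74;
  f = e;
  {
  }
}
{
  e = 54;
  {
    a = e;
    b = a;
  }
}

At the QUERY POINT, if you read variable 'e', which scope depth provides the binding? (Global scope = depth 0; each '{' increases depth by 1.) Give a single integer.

Answer: 1

Derivation:
Step 1: enter scope (depth=1)
Step 2: declare e=53 at depth 1
Visible at query point: e=53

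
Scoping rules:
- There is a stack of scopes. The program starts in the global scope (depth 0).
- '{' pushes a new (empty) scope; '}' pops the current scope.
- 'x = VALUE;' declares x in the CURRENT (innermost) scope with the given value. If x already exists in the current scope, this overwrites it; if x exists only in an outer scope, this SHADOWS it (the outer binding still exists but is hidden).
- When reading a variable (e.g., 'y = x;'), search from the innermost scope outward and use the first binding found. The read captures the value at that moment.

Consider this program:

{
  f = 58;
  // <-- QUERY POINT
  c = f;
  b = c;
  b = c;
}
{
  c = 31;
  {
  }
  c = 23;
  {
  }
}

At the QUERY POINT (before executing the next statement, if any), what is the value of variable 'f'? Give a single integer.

Step 1: enter scope (depth=1)
Step 2: declare f=58 at depth 1
Visible at query point: f=58

Answer: 58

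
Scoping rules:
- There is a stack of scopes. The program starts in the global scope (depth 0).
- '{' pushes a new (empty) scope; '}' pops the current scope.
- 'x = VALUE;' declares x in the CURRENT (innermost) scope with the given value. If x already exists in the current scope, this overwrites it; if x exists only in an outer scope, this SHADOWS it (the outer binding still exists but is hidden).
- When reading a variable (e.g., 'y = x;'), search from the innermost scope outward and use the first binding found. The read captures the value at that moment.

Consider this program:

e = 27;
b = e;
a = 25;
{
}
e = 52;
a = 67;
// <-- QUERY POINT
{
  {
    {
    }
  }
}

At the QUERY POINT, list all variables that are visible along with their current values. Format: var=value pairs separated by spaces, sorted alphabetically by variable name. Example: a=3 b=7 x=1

Step 1: declare e=27 at depth 0
Step 2: declare b=(read e)=27 at depth 0
Step 3: declare a=25 at depth 0
Step 4: enter scope (depth=1)
Step 5: exit scope (depth=0)
Step 6: declare e=52 at depth 0
Step 7: declare a=67 at depth 0
Visible at query point: a=67 b=27 e=52

Answer: a=67 b=27 e=52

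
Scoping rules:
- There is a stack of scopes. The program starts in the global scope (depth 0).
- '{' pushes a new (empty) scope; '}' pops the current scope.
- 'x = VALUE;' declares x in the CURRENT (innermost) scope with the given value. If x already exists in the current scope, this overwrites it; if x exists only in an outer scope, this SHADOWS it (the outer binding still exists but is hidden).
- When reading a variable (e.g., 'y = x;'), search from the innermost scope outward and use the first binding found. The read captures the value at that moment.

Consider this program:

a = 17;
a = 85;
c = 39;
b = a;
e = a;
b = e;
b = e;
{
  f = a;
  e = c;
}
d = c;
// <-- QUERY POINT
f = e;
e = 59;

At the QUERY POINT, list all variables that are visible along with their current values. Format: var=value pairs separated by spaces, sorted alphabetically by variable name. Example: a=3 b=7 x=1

Answer: a=85 b=85 c=39 d=39 e=85

Derivation:
Step 1: declare a=17 at depth 0
Step 2: declare a=85 at depth 0
Step 3: declare c=39 at depth 0
Step 4: declare b=(read a)=85 at depth 0
Step 5: declare e=(read a)=85 at depth 0
Step 6: declare b=(read e)=85 at depth 0
Step 7: declare b=(read e)=85 at depth 0
Step 8: enter scope (depth=1)
Step 9: declare f=(read a)=85 at depth 1
Step 10: declare e=(read c)=39 at depth 1
Step 11: exit scope (depth=0)
Step 12: declare d=(read c)=39 at depth 0
Visible at query point: a=85 b=85 c=39 d=39 e=85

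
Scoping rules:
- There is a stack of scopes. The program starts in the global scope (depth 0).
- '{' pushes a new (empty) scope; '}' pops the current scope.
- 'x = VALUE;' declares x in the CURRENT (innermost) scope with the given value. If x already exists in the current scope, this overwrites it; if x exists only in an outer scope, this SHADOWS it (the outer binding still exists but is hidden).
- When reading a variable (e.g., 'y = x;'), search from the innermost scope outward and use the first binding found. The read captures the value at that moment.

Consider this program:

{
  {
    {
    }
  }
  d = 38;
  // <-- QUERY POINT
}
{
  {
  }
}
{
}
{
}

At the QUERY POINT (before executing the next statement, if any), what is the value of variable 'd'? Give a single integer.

Step 1: enter scope (depth=1)
Step 2: enter scope (depth=2)
Step 3: enter scope (depth=3)
Step 4: exit scope (depth=2)
Step 5: exit scope (depth=1)
Step 6: declare d=38 at depth 1
Visible at query point: d=38

Answer: 38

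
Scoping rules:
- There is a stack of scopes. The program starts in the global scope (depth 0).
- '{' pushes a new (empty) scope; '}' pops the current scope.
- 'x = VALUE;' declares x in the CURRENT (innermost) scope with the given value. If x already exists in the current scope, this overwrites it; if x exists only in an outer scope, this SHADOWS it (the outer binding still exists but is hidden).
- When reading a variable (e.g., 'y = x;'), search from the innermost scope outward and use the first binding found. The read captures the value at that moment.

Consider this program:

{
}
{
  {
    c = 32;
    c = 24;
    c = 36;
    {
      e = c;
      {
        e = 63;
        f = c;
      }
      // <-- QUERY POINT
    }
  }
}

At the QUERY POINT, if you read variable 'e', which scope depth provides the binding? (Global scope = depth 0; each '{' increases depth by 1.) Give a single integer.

Answer: 3

Derivation:
Step 1: enter scope (depth=1)
Step 2: exit scope (depth=0)
Step 3: enter scope (depth=1)
Step 4: enter scope (depth=2)
Step 5: declare c=32 at depth 2
Step 6: declare c=24 at depth 2
Step 7: declare c=36 at depth 2
Step 8: enter scope (depth=3)
Step 9: declare e=(read c)=36 at depth 3
Step 10: enter scope (depth=4)
Step 11: declare e=63 at depth 4
Step 12: declare f=(read c)=36 at depth 4
Step 13: exit scope (depth=3)
Visible at query point: c=36 e=36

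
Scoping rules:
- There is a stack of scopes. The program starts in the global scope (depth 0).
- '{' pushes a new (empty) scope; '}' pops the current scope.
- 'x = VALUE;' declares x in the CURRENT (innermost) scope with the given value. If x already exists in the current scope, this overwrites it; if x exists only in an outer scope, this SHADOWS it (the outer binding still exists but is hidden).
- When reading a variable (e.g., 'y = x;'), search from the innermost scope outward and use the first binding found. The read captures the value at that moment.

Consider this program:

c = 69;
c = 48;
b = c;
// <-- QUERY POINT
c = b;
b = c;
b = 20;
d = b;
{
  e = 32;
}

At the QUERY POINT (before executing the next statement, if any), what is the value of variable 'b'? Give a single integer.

Answer: 48

Derivation:
Step 1: declare c=69 at depth 0
Step 2: declare c=48 at depth 0
Step 3: declare b=(read c)=48 at depth 0
Visible at query point: b=48 c=48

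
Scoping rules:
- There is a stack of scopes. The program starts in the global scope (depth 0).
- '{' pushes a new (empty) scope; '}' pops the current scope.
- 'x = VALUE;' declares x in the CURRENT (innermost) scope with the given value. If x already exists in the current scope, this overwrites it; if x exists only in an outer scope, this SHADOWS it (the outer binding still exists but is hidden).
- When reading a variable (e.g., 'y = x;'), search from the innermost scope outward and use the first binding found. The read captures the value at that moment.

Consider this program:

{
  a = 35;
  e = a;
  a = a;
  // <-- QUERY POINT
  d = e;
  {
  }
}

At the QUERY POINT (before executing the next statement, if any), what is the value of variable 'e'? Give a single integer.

Answer: 35

Derivation:
Step 1: enter scope (depth=1)
Step 2: declare a=35 at depth 1
Step 3: declare e=(read a)=35 at depth 1
Step 4: declare a=(read a)=35 at depth 1
Visible at query point: a=35 e=35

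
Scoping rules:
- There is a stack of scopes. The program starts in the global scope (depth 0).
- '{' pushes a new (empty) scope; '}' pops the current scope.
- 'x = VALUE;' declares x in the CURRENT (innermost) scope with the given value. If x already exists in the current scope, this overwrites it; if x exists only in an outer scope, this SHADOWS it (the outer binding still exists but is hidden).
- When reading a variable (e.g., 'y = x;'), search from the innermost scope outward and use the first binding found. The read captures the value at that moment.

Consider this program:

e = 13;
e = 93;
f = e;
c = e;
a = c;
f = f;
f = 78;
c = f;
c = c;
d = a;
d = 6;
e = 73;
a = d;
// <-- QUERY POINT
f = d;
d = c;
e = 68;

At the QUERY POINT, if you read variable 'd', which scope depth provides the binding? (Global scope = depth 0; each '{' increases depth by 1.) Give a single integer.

Answer: 0

Derivation:
Step 1: declare e=13 at depth 0
Step 2: declare e=93 at depth 0
Step 3: declare f=(read e)=93 at depth 0
Step 4: declare c=(read e)=93 at depth 0
Step 5: declare a=(read c)=93 at depth 0
Step 6: declare f=(read f)=93 at depth 0
Step 7: declare f=78 at depth 0
Step 8: declare c=(read f)=78 at depth 0
Step 9: declare c=(read c)=78 at depth 0
Step 10: declare d=(read a)=93 at depth 0
Step 11: declare d=6 at depth 0
Step 12: declare e=73 at depth 0
Step 13: declare a=(read d)=6 at depth 0
Visible at query point: a=6 c=78 d=6 e=73 f=78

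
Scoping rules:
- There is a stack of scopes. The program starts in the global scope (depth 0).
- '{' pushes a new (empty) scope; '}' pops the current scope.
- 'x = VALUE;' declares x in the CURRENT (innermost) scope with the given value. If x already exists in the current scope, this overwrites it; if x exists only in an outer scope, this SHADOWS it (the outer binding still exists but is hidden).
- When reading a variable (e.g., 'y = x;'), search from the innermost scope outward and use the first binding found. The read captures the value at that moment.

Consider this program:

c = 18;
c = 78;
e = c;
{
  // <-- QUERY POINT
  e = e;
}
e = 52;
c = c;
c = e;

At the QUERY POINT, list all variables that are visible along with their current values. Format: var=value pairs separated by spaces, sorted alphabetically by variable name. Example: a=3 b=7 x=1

Answer: c=78 e=78

Derivation:
Step 1: declare c=18 at depth 0
Step 2: declare c=78 at depth 0
Step 3: declare e=(read c)=78 at depth 0
Step 4: enter scope (depth=1)
Visible at query point: c=78 e=78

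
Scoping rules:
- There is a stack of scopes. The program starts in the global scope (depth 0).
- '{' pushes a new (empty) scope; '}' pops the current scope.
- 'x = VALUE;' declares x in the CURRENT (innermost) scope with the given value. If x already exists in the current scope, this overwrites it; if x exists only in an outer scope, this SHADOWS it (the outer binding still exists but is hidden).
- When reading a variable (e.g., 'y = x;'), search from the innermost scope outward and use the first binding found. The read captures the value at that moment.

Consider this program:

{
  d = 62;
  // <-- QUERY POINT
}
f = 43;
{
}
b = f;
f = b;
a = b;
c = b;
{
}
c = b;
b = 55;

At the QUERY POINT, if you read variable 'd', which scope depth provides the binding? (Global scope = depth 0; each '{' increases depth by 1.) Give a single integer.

Step 1: enter scope (depth=1)
Step 2: declare d=62 at depth 1
Visible at query point: d=62

Answer: 1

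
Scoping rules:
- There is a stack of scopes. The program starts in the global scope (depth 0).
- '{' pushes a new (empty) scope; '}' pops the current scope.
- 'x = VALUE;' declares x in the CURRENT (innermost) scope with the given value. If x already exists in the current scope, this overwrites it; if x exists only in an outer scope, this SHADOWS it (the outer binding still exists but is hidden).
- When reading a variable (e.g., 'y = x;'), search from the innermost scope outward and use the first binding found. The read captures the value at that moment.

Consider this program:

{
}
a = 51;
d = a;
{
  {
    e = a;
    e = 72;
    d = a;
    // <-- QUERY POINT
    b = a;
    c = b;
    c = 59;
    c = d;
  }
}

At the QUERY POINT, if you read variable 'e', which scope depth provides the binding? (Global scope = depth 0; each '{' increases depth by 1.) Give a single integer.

Answer: 2

Derivation:
Step 1: enter scope (depth=1)
Step 2: exit scope (depth=0)
Step 3: declare a=51 at depth 0
Step 4: declare d=(read a)=51 at depth 0
Step 5: enter scope (depth=1)
Step 6: enter scope (depth=2)
Step 7: declare e=(read a)=51 at depth 2
Step 8: declare e=72 at depth 2
Step 9: declare d=(read a)=51 at depth 2
Visible at query point: a=51 d=51 e=72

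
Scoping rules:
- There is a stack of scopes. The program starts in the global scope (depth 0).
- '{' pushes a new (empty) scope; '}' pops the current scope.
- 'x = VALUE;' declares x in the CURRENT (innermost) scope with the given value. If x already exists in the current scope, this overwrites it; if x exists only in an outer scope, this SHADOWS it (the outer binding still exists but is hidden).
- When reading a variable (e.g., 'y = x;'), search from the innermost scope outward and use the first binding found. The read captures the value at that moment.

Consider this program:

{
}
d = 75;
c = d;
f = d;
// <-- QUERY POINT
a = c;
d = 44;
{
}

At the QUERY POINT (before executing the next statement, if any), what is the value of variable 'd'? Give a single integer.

Answer: 75

Derivation:
Step 1: enter scope (depth=1)
Step 2: exit scope (depth=0)
Step 3: declare d=75 at depth 0
Step 4: declare c=(read d)=75 at depth 0
Step 5: declare f=(read d)=75 at depth 0
Visible at query point: c=75 d=75 f=75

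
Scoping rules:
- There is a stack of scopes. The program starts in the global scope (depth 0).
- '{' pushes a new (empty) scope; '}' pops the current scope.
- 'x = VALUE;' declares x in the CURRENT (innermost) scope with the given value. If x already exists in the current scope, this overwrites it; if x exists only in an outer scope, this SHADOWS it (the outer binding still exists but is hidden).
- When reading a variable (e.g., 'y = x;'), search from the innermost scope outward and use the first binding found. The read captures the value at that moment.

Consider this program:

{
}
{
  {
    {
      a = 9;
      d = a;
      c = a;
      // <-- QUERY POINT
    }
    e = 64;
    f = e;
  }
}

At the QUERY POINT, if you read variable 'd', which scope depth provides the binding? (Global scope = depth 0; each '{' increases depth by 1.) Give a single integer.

Step 1: enter scope (depth=1)
Step 2: exit scope (depth=0)
Step 3: enter scope (depth=1)
Step 4: enter scope (depth=2)
Step 5: enter scope (depth=3)
Step 6: declare a=9 at depth 3
Step 7: declare d=(read a)=9 at depth 3
Step 8: declare c=(read a)=9 at depth 3
Visible at query point: a=9 c=9 d=9

Answer: 3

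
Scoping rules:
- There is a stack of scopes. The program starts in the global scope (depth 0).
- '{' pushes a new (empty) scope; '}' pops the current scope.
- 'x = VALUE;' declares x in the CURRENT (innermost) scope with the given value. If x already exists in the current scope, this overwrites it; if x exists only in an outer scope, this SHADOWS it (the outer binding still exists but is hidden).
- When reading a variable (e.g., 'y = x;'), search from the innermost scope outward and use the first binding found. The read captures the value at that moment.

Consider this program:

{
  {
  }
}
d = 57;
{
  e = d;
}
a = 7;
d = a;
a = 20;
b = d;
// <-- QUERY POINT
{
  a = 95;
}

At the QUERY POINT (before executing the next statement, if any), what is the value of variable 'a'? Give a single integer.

Step 1: enter scope (depth=1)
Step 2: enter scope (depth=2)
Step 3: exit scope (depth=1)
Step 4: exit scope (depth=0)
Step 5: declare d=57 at depth 0
Step 6: enter scope (depth=1)
Step 7: declare e=(read d)=57 at depth 1
Step 8: exit scope (depth=0)
Step 9: declare a=7 at depth 0
Step 10: declare d=(read a)=7 at depth 0
Step 11: declare a=20 at depth 0
Step 12: declare b=(read d)=7 at depth 0
Visible at query point: a=20 b=7 d=7

Answer: 20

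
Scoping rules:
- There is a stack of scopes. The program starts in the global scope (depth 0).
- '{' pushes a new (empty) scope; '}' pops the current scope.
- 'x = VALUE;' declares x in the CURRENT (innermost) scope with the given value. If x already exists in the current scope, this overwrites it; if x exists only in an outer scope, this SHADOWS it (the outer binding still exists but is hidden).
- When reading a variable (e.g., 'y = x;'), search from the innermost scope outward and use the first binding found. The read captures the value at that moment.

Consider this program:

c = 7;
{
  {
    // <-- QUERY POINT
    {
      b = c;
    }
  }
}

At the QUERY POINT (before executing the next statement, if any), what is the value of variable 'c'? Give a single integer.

Answer: 7

Derivation:
Step 1: declare c=7 at depth 0
Step 2: enter scope (depth=1)
Step 3: enter scope (depth=2)
Visible at query point: c=7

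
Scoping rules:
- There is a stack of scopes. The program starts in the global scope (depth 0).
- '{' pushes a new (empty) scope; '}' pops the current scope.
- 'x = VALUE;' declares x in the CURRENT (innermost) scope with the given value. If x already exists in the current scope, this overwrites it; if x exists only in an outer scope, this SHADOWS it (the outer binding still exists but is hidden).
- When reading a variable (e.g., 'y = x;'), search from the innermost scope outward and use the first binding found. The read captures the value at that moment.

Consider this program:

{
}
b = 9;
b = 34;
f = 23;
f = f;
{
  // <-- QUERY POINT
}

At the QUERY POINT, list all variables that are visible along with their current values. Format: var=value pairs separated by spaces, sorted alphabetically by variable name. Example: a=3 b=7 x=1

Answer: b=34 f=23

Derivation:
Step 1: enter scope (depth=1)
Step 2: exit scope (depth=0)
Step 3: declare b=9 at depth 0
Step 4: declare b=34 at depth 0
Step 5: declare f=23 at depth 0
Step 6: declare f=(read f)=23 at depth 0
Step 7: enter scope (depth=1)
Visible at query point: b=34 f=23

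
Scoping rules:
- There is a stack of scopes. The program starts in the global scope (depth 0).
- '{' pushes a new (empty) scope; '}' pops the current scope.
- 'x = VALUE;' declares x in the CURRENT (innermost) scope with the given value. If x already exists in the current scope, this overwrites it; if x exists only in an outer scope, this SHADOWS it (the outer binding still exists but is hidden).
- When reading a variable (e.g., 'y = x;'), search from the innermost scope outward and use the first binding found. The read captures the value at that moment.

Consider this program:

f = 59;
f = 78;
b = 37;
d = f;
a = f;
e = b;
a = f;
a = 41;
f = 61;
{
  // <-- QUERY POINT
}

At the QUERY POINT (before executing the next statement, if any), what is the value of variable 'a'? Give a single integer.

Step 1: declare f=59 at depth 0
Step 2: declare f=78 at depth 0
Step 3: declare b=37 at depth 0
Step 4: declare d=(read f)=78 at depth 0
Step 5: declare a=(read f)=78 at depth 0
Step 6: declare e=(read b)=37 at depth 0
Step 7: declare a=(read f)=78 at depth 0
Step 8: declare a=41 at depth 0
Step 9: declare f=61 at depth 0
Step 10: enter scope (depth=1)
Visible at query point: a=41 b=37 d=78 e=37 f=61

Answer: 41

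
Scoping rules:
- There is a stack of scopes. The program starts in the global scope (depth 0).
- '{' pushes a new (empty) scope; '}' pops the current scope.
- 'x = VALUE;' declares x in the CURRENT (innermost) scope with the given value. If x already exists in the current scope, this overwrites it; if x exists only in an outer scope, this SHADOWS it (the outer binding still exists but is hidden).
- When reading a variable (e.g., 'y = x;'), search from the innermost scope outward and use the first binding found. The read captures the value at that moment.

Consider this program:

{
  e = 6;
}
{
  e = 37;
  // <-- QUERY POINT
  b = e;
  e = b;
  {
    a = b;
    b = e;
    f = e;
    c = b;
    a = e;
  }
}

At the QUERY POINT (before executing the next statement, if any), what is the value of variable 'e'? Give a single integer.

Answer: 37

Derivation:
Step 1: enter scope (depth=1)
Step 2: declare e=6 at depth 1
Step 3: exit scope (depth=0)
Step 4: enter scope (depth=1)
Step 5: declare e=37 at depth 1
Visible at query point: e=37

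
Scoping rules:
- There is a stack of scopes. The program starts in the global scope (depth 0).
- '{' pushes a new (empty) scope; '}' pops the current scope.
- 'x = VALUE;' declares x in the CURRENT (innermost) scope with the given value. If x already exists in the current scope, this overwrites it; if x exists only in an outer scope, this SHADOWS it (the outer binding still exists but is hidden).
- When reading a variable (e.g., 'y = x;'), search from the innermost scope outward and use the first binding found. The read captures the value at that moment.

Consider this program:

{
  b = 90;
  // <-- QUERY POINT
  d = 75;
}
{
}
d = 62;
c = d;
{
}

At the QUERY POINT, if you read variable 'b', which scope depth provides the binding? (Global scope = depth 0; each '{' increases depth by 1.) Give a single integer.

Answer: 1

Derivation:
Step 1: enter scope (depth=1)
Step 2: declare b=90 at depth 1
Visible at query point: b=90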